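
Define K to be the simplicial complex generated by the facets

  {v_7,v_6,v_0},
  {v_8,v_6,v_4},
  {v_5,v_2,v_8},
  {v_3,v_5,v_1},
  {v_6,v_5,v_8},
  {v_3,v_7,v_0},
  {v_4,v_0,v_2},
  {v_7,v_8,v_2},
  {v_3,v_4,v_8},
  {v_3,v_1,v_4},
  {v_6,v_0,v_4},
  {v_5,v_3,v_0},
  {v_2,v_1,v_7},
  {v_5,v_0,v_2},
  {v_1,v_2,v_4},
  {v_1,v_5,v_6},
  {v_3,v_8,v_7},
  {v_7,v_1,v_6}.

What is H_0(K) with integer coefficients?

Fix the vertex order v_0 < v_1 < v_2 < v_3 < v_4 < v_5 < v_6 < v_7 < v_8 and write every simplex with vertices in increasing order. Then dim K = 2 and the simplices of K are:

  0-simplices (9): [v_0], [v_1], [v_2], [v_3], [v_4], [v_5], [v_6], [v_7], [v_8]
  1-simplices (27): (27 of them)
  2-simplices (18): (18 of them)

giving chain groups C_0 ≅ Z^9, C_1 ≅ Z^27, C_2 ≅ Z^18.

Boundary ∂_1: C_1 → C_0 is given by ∂[p,q] = [q] − [p]. For instance
  ∂[v_0,v_6] = [v_6] − [v_0].
As a 9×27 matrix over Z this has rank 8, with invariant factors (1,1,1,1,1,1,1,1).

Boundary ∂_2: C_2 → C_1 maps a triangle to the signed sum of its edges. For instance
  ∂[v_1,v_2,v_4] = [v_2,v_4] − [v_1,v_4] + [v_1,v_2],
  ∂[v_0,v_6,v_7] = [v_6,v_7] − [v_0,v_7] + [v_0,v_6].
As a 27×18 matrix over Z this has rank 17, with invariant factors (1,1,1,1,1,1,1,1,1,1,1,1,1,1,1,1,1).

From H_k ≅ ker(∂_k) / im(∂_{k+1}) we obtain:

  H_0: rank C_0 − rank ∂_1 = 9 − 8 = 1, and the invariant factors of ∂_1 are all 1, so H_0 ≅ Z.

H_0 = Z.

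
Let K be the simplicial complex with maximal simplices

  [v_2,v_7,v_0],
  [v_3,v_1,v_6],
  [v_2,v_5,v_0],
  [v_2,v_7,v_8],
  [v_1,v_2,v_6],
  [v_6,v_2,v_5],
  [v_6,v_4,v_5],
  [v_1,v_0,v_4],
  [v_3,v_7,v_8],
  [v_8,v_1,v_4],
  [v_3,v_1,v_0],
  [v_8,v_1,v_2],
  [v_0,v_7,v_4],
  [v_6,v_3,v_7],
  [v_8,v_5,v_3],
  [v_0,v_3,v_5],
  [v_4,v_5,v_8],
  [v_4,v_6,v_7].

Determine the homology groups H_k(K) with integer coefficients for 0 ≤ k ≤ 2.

Take the total order v_0 < v_1 < v_2 < v_3 < v_4 < v_5 < v_6 < v_7 < v_8 on the vertex set. Then K (dimension 2) consists of the simplices:

  0-simplices (9): [v_0], [v_1], [v_2], [v_3], [v_4], [v_5], [v_6], [v_7], [v_8]
  1-simplices (27): (27 of them)
  2-simplices (18): (18 of them)

Hence C_0 ≅ Z^9, C_1 ≅ Z^27, C_2 ≅ Z^18.

Boundary ∂_1: C_1 → C_0 sends each edge [p,q] (with p < q) to q − p. For instance
  ∂[v_7,v_8] = [v_8] − [v_7].
The resulting 9×27 matrix has rank 8, and its Smith normal form has invariant factors (1,1,1,1,1,1,1,1).

Boundary ∂_2: C_2 → C_1 sends each 2-simplex [p,q,r] to [q,r] − [p,r] + [p,q]. For instance
  ∂[v_3,v_6,v_7] = [v_6,v_7] − [v_3,v_7] + [v_3,v_6],
  ∂[v_3,v_5,v_8] = [v_5,v_8] − [v_3,v_8] + [v_3,v_5].
As a 27×18 matrix over Z this has rank 17, with invariant factors (1,1,1,1,1,1,1,1,1,1,1,1,1,1,1,1,1).

Now H_k = ker ∂_k / im ∂_{k+1}, so:

  H_0: rank C_0 − rank ∂_1 = 9 − 8 = 1, and the invariant factors of ∂_1 are all 1, so H_0 ≅ Z.
  H_1: rank ker ∂_1 − rank ∂_2 = (27 − 8) − 17 = 2, and the invariant factors of ∂_2 are all 1, so H_1 ≅ Z^2.
  H_2: rank ker ∂_2 − rank ∂_3 = (18 − 17) − 0 = 1, and there is no ∂_3, so H_2 ≅ Z.

(K is a triangulation of the torus T^2.)

H_0 ≅ Z,  H_1 ≅ Z^2,  H_2 ≅ Z.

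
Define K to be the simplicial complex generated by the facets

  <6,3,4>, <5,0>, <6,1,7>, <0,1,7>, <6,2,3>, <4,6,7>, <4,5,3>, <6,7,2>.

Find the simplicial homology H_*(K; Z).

H_0 ≅ Z,  H_1 ≅ Z,  H_2 = 0.

Fix the vertex order 0 < 1 < 2 < 3 < 4 < 5 < 6 < 7 and write every simplex with vertices in increasing order. Then dim K = 2 and the simplices of K are:

  0-simplices (8): [0], [1], [2], [3], [4], [5], [6], [7]
  1-simplices (15): [0,1], [0,5], [0,7], [1,6], [1,7], [2,3], [2,6], [2,7], [3,4], [3,5], [3,6], [4,5], [4,6], [4,7], [6,7]
  2-simplices (7): [0,1,7], [1,6,7], [2,3,6], [2,6,7], [3,4,5], [3,4,6], [4,6,7]

Hence C_0 ≅ Z^8, C_1 ≅ Z^15, C_2 ≅ Z^7.

∂_1: C_1 → C_0 maps an edge to its endpoints' difference, ∂[p,q] = q − p.
This gives a 8×15 integer matrix of rank 7; reducing to Smith normal form yields diagonal entries (1,1,1,1,1,1,1).

Boundary ∂_2: C_2 → C_1 maps a triangle to the signed sum of its edges. For instance
  ∂[2,6,7] = [6,7] − [2,7] + [2,6],
  ∂[2,3,6] = [3,6] − [2,6] + [2,3].
This gives a 15×7 integer matrix of rank 7; reducing to Smith normal form yields diagonal entries (1,1,1,1,1,1,1).

Computing H_k = (kernel of ∂_k) / (image of ∂_{k+1}):

  H_0: rank C_0 − rank ∂_1 = 8 − 7 = 1, and the invariant factors of ∂_1 are all 1, so H_0 = Z.
  H_1: rank ker ∂_1 − rank ∂_2 = (15 − 7) − 7 = 1, and the invariant factors of ∂_2 are all 1, so H_1 = Z.
  H_2: rank ker ∂_2 − rank ∂_3 = (7 − 7) − 0 = 0, and there is no ∂_3, so H_2 = 0.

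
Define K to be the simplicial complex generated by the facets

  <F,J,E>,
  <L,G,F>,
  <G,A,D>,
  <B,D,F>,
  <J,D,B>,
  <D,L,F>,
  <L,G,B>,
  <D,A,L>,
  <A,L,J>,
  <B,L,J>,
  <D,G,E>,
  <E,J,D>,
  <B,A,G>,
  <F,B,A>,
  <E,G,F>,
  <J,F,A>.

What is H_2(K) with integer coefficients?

H_2 ≅ Z.

Fix the vertex order A < B < D < E < F < G < J < L and write every simplex with vertices in increasing order. Then dim K = 2 and the simplices of K are:

  0-simplices (8): A, B, D, E, F, G, J, L
  1-simplices (24): AB, AD, AF, AG, AJ, AL, BD, BF, BG, BJ, BL, DE, DF, DG, DJ, DL, EF, EG, EJ, FG, FJ, FL, GL, JL
  2-simplices (16): ABF, ABG, ADG, ADL, AFJ, AJL, BDF, BDJ, BGL, BJL, DEG, DEJ, DFL, EFG, EFJ, FGL

so the chain groups are C_0 ≅ Z^8, C_1 ≅ Z^24, C_2 ≅ Z^16.

The boundary map ∂_1: C_1 → C_0 maps an edge to its endpoints' difference, ∂[p,q] = q − p.
As a 8×24 matrix over Z this has rank 7, with invariant factors (1,1,1,1,1,1,1).

∂_2: C_2 → C_1 sends each 2-simplex [p,q,r] to [q,r] − [p,r] + [p,q]. For instance
  ∂ABG = BG − AG + AB,
  ∂DFL = FL − DL + DF.
The 24×16 boundary matrix has rank 15 and Smith normal form diag(1,1,1,1,1,1,1,1,1,1,1,1,1,1,1).

Now H_k = ker ∂_k / im ∂_{k+1}, so:

  H_2: rank ker ∂_2 − rank ∂_3 = (16 − 15) − 0 = 1, and there is no ∂_3, so H_2 = Z.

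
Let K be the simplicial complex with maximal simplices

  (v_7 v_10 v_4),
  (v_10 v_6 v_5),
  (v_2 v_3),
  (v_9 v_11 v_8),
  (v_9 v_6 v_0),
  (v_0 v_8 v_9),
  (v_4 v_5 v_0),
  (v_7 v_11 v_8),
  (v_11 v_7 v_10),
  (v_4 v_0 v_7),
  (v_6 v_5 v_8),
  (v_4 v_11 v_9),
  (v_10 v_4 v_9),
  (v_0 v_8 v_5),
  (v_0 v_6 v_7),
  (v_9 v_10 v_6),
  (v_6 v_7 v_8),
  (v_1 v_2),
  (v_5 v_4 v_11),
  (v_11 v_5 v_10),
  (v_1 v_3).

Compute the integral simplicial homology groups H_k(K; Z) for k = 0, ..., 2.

K has 12 vertices, 30 edges, 18 triangles.
rank ∂_0 = 0, rank ∂_1 = 10 ⇒ b_0 = 12 − 0 − 10 = 2; all invariant factors of ∂_1 are 1 so no torsion. So H_0 = Z^2.
rank ∂_1 = 10, rank ∂_2 = 18 ⇒ b_1 = 30 − 10 − 18 = 2; ∂_2 has invariant factor(s) [2] giving torsion. So H_1 = Z^2 ⊕ Z/2Z.
rank ∂_2 = 18, rank ∂_3 = 0 ⇒ b_2 = 18 − 18 − 0 = 0. So H_2 = 0.

H_0 ≅ Z^2,  H_1 ≅ Z^2 ⊕ Z/2Z,  H_2 = 0.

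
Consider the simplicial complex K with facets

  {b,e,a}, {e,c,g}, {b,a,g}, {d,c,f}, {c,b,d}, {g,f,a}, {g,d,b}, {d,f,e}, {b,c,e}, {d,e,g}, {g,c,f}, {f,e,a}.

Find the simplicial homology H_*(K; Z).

Fix the vertex order a < b < c < d < e < f < g and write every simplex with vertices in increasing order. Then dim K = 2 and the simplices of K are:

  0-simplices (7): a, b, c, d, e, f, g
  1-simplices (18): ab, ae, af, ag, bc, bd, be, bg, cd, ce, cf, cg, de, df, dg, ef, eg, fg
  2-simplices (12): abe, abg, aef, afg, bcd, bce, bdg, cdf, ceg, cfg, def, deg

giving chain groups C_0 ≅ Z^7, C_1 ≅ Z^18, C_2 ≅ Z^12.

∂_1: C_1 → C_0 sends each edge [p,q] (with p < q) to q − p.
This gives a 7×18 integer matrix of rank 6; reducing to Smith normal form yields diagonal entries (1,1,1,1,1,1).

∂_2: C_2 → C_1 acts by ∂[p,q,r] = [q,r] − [p,r] + [p,q]. For instance
  ∂bcd = cd − bd + bc,
  ∂abe = be − ae + ab.
The 18×12 boundary matrix has rank 12 and Smith normal form diag(1,1,1,1,1,1,1,1,1,1,1,2).

Now H_k = ker ∂_k / im ∂_{k+1}, so:

  H_0: rank C_0 − rank ∂_1 = 7 − 6 = 1, and the invariant factors of ∂_1 are all 1, so H_0 ≅ Z.
  H_1: rank ker ∂_1 − rank ∂_2 = (18 − 6) − 12 = 0, and ∂_2 has invariant factor 2 > 1, so H_1 ≅ Z/2.
  H_2: rank ker ∂_2 − rank ∂_3 = (12 − 12) − 0 = 0, and there is no ∂_3, so H_2 ≅ 0.

(K is a triangulation of the real projective plane RP^2.)

H_0 = Z,  H_1 = Z/2,  H_2 = 0.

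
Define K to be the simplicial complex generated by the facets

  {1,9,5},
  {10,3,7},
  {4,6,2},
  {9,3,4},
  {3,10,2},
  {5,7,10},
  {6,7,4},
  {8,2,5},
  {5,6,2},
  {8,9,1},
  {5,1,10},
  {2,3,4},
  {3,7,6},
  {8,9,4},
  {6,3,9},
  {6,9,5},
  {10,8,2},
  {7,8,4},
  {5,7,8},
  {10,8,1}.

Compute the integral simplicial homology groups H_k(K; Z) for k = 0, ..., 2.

Order the vertices as 1 < 2 < 3 < 4 < 5 < 6 < 7 < 8 < 9 < 10. Listing each simplex with vertices in this order, K has dimension 2 with simplices:

  0-simplices (10): [1], [2], [3], [4], [5], [6], [7], [8], [9], [10]
  1-simplices (30): (30 of them)
  2-simplices (20): (20 of them)

giving chain groups C_0 ≅ Z^10, C_1 ≅ Z^30, C_2 ≅ Z^20.

Boundary ∂_1: C_1 → C_0 maps an edge to its endpoints' difference, ∂[p,q] = q − p. For instance
  ∂[2,3] = [3] − [2].
This gives a 10×30 integer matrix of rank 9; reducing to Smith normal form yields diagonal entries (1,1,1,1,1,1,1,1,1).

Boundary ∂_2: C_2 → C_1 sends each 2-simplex [p,q,r] to [q,r] − [p,r] + [p,q]. For instance
  ∂[2,8,10] = [8,10] − [2,10] + [2,8],
  ∂[3,7,10] = [7,10] − [3,10] + [3,7].
As a 30×20 matrix over Z this has rank 20, with invariant factors (1,1,1,1,1,1,1,1,1,1,1,1,1,1,1,1,1,1,1,2).

From H_k ≅ ker(∂_k) / im(∂_{k+1}) we obtain:

  H_0: rank C_0 − rank ∂_1 = 10 − 9 = 1, and the invariant factors of ∂_1 are all 1, so H_0 = Z.
  H_1: rank ker ∂_1 − rank ∂_2 = (30 − 9) − 20 = 1, and ∂_2 has invariant factor 2 > 1, so H_1 = Z × Z/2.
  H_2: rank ker ∂_2 − rank ∂_3 = (20 − 20) − 0 = 0, and there is no ∂_3, so H_2 = 0.

(K is a triangulation of the Klein bottle.)

H_0 ≅ Z,  H_1 ≅ Z × Z/2,  H_2 = 0.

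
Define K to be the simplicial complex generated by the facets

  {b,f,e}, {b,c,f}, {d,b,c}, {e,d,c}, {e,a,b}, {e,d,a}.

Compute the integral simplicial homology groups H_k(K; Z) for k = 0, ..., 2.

Fix the vertex order a < b < c < d < e < f and write every simplex with vertices in increasing order. Then dim K = 2 and the simplices of K are:

  0-simplices (6): a, b, c, d, e, f
  1-simplices (12): ab, ad, ae, bc, bd, be, bf, cd, ce, cf, de, ef
  2-simplices (6): abe, ade, bcd, bcf, bef, cde

so the chain groups are C_0 ≅ Z^6, C_1 ≅ Z^12, C_2 ≅ Z^6.

Boundary ∂_1: C_1 → C_0 is given by ∂[p,q] = [q] − [p].
The 6×12 boundary matrix has rank 5 and Smith normal form diag(1,1,1,1,1).

Boundary ∂_2: C_2 → C_1 maps a triangle to the signed sum of its edges. For instance
  ∂bcd = cd − bd + bc,
  ∂cde = de − ce + cd.
This gives a 12×6 integer matrix of rank 6; reducing to Smith normal form yields diagonal entries (1,1,1,1,1,1).

Now H_k = ker ∂_k / im ∂_{k+1}, so:

  H_0: rank C_0 − rank ∂_1 = 6 − 5 = 1, and the invariant factors of ∂_1 are all 1, so H_0 ≅ Z.
  H_1: rank ker ∂_1 − rank ∂_2 = (12 − 5) − 6 = 1, and the invariant factors of ∂_2 are all 1, so H_1 ≅ Z.
  H_2: rank ker ∂_2 − rank ∂_3 = (6 − 6) − 0 = 0, and there is no ∂_3, so H_2 ≅ 0.

H_0 ≅ Z,  H_1 ≅ Z,  H_2 = 0.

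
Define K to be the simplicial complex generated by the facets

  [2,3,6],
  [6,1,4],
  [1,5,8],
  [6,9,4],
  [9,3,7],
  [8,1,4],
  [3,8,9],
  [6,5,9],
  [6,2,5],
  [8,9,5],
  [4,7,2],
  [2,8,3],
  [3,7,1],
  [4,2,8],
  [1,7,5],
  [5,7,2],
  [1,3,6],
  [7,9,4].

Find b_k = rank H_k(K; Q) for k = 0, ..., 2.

b_0 = 1, b_1 = 2, b_2 = 1.

K has 9 vertices, 27 edges, 18 triangles.
rank ∂_0 = 0, rank ∂_1 = 8 ⇒ b_0 = 9 − 0 − 8 = 1; all invariant factors of ∂_1 are 1 so no torsion. So H_0 ≅ Z.
rank ∂_1 = 8, rank ∂_2 = 17 ⇒ b_1 = 27 − 8 − 17 = 2; all invariant factors of ∂_2 are 1 so no torsion. So H_1 ≅ Z^2.
rank ∂_2 = 17, rank ∂_3 = 0 ⇒ b_2 = 18 − 17 − 0 = 1. So H_2 ≅ Z.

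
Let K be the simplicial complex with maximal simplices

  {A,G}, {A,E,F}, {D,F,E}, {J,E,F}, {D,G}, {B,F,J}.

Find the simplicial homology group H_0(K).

H_0 ≅ Z.

We work with the vertex ordering A < B < D < E < F < G < J. The simplices of K, each written with vertices in increasing order, are:

  0-simplices (7): A, B, D, E, F, G, J
  1-simplices (11): AE, AF, AG, BF, BJ, DE, DF, DG, EF, EJ, FJ
  2-simplices (4): AEF, BFJ, DEF, EFJ

so the chain groups are C_0 ≅ Z^7, C_1 ≅ Z^11, C_2 ≅ Z^4.

∂_1: C_1 → C_0 is given by ∂[p,q] = [q] − [p].
This gives a 7×11 integer matrix of rank 6; reducing to Smith normal form yields diagonal entries (1,1,1,1,1,1).

The boundary map ∂_2: C_2 → C_1 acts by ∂[p,q,r] = [q,r] − [p,r] + [p,q]. For instance
  ∂EFJ = FJ − EJ + EF,
  ∂AEF = EF − AF + AE.
As a 11×4 matrix over Z this has rank 4, with invariant factors (1,1,1,1).

Reading off H_k = ker ∂_k / im ∂_{k+1}:

  H_0: rank C_0 − rank ∂_1 = 7 − 6 = 1, and the invariant factors of ∂_1 are all 1, so H_0 = Z.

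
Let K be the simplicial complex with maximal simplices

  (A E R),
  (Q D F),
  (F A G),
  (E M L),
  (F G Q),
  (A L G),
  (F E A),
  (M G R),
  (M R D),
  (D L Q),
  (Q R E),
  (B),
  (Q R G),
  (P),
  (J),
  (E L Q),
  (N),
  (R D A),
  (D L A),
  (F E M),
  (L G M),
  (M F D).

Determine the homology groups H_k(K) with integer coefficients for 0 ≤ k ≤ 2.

Fix the vertex order A < B < D < E < F < G < J < L < M < N < P < Q < R and write every simplex with vertices in increasing order. Then dim K = 2 and the simplices of K are:

  0-simplices (13): A, B, D, E, F, G, J, L, M, N, P, Q, R
  1-simplices (27): AD, AE, AF, AG, AL, AR, DF, DL, DM, DQ, DR, EF, EL, EM, EQ, ER, FG, FM, FQ, GL, GM, GQ, GR, LM, LQ, MR, QR
  2-simplices (18): ADL, ADR, AEF, AER, AFG, AGL, DFM, DFQ, DLQ, DMR, EFM, ELM, ELQ, EQR, FGQ, GLM, GMR, GQR

so the chain groups are C_0 ≅ Z^13, C_1 ≅ Z^27, C_2 ≅ Z^18.

∂_1: C_1 → C_0 is given by ∂[p,q] = [q] − [p].
The 13×27 boundary matrix has rank 8 and Smith normal form diag(1,1,1,1,1,1,1,1).

Boundary ∂_2: C_2 → C_1 maps a triangle to the signed sum of its edges. For instance
  ∂GLM = LM − GM + GL,
  ∂AFG = FG − AG + AF.
The resulting 27×18 matrix has rank 17, and its Smith normal form has invariant factors (1,1,1,1,1,1,1,1,1,1,1,1,1,1,1,1,1).

Reading off H_k = ker ∂_k / im ∂_{k+1}:

  H_0: rank C_0 − rank ∂_1 = 13 − 8 = 5, and the invariant factors of ∂_1 are all 1, so H_0 ≅ Z^5.
  H_1: rank ker ∂_1 − rank ∂_2 = (27 − 8) − 17 = 2, and the invariant factors of ∂_2 are all 1, so H_1 ≅ Z^2.
  H_2: rank ker ∂_2 − rank ∂_3 = (18 − 17) − 0 = 1, and there is no ∂_3, so H_2 ≅ Z.

(K is a triangulation of the disjoint union of a set of 4 points and the torus T^2.)

H_0 ≅ Z^5,  H_1 ≅ Z^2,  H_2 ≅ Z.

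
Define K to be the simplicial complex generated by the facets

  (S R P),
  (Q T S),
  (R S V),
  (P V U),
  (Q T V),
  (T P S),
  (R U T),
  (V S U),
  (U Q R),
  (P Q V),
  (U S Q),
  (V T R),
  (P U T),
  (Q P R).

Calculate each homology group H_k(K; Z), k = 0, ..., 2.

We work with the vertex ordering P < Q < R < S < T < U < V. The simplices of K, each written with vertices in increasing order, are:

  0-simplices (7): P, Q, R, S, T, U, V
  1-simplices (21): PQ, PR, PS, PT, PU, PV, QR, QS, QT, QU, QV, RS, RT, RU, RV, ST, SU, SV, TU, TV, UV
  2-simplices (14): PQR, PQV, PRS, PST, PTU, PUV, QRU, QST, QSU, QTV, RSV, RTU, RTV, SUV

giving chain groups C_0 ≅ Z^7, C_1 ≅ Z^21, C_2 ≅ Z^14.

∂_1: C_1 → C_0 is given by ∂[p,q] = [q] − [p]. For instance
  ∂QT = T − Q.
This gives a 7×21 integer matrix of rank 6; reducing to Smith normal form yields diagonal entries (1,1,1,1,1,1).

The boundary map ∂_2: C_2 → C_1 maps a triangle to the signed sum of its edges. For instance
  ∂SUV = UV − SV + SU,
  ∂PQV = QV − PV + PQ.
The resulting 21×14 matrix has rank 13, and its Smith normal form has invariant factors (1,1,1,1,1,1,1,1,1,1,1,1,1).

Reading off H_k = ker ∂_k / im ∂_{k+1}:

  H_0: rank C_0 − rank ∂_1 = 7 − 6 = 1, and the invariant factors of ∂_1 are all 1, so H_0 = Z.
  H_1: rank ker ∂_1 − rank ∂_2 = (21 − 6) − 13 = 2, and the invariant factors of ∂_2 are all 1, so H_1 = Z^2.
  H_2: rank ker ∂_2 − rank ∂_3 = (14 − 13) − 0 = 1, and there is no ∂_3, so H_2 = Z.

(K is a triangulation of the torus T^2.)

H_0 = Z,  H_1 = Z^2,  H_2 = Z.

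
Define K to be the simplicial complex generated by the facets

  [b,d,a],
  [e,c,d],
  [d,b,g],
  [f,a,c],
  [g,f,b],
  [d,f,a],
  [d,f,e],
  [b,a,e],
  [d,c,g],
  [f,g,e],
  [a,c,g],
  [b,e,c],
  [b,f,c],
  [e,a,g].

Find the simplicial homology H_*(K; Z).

We work with the vertex ordering a < b < c < d < e < f < g. The simplices of K, each written with vertices in increasing order, are:

  0-simplices (7): a, b, c, d, e, f, g
  1-simplices (21): ab, ac, ad, ae, af, ag, bc, bd, be, bf, bg, cd, ce, cf, cg, de, df, dg, ef, eg, fg
  2-simplices (14): abd, abe, acf, acg, adf, aeg, bce, bcf, bdg, bfg, cde, cdg, def, efg

Hence C_0 ≅ Z^7, C_1 ≅ Z^21, C_2 ≅ Z^14.

Boundary ∂_1: C_1 → C_0 is given by ∂[p,q] = [q] − [p].
This gives a 7×21 integer matrix of rank 6; reducing to Smith normal form yields diagonal entries (1,1,1,1,1,1).

The boundary map ∂_2: C_2 → C_1 sends each 2-simplex [p,q,r] to [q,r] − [p,r] + [p,q]. For instance
  ∂cde = de − ce + cd,
  ∂def = ef − df + de.
The 21×14 boundary matrix has rank 13 and Smith normal form diag(1,1,1,1,1,1,1,1,1,1,1,1,1).

From H_k ≅ ker(∂_k) / im(∂_{k+1}) we obtain:

  H_0: rank C_0 − rank ∂_1 = 7 − 6 = 1, and the invariant factors of ∂_1 are all 1, so H_0 ≅ Z.
  H_1: rank ker ∂_1 − rank ∂_2 = (21 − 6) − 13 = 2, and the invariant factors of ∂_2 are all 1, so H_1 ≅ Z^2.
  H_2: rank ker ∂_2 − rank ∂_3 = (14 − 13) − 0 = 1, and there is no ∂_3, so H_2 ≅ Z.

H_0 = Z,  H_1 = Z^2,  H_2 = Z.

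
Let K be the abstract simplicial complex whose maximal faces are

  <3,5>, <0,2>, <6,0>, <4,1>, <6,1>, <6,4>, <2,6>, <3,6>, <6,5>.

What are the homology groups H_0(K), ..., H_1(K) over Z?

H_0 ≅ Z,  H_1 ≅ Z^3.

Fix the vertex order 0 < 1 < 2 < 3 < 4 < 5 < 6 and write every simplex with vertices in increasing order. Then dim K = 1 and the simplices of K are:

  0-simplices (7): [0], [1], [2], [3], [4], [5], [6]
  1-simplices (9): [0,2], [0,6], [1,4], [1,6], [2,6], [3,5], [3,6], [4,6], [5,6]

giving chain groups C_0 ≅ Z^7, C_1 ≅ Z^9.

Boundary ∂_1: C_1 → C_0 is given by ∂[p,q] = [q] − [p]. For instance
  ∂[1,6] = [6] − [1].
The 7×9 boundary matrix has rank 6 and Smith normal form diag(1,1,1,1,1,1).

Computing H_k = (kernel of ∂_k) / (image of ∂_{k+1}):

  H_0: rank C_0 − rank ∂_1 = 7 − 6 = 1, and the invariant factors of ∂_1 are all 1, so H_0 ≅ Z.
  H_1: rank ker ∂_1 − rank ∂_2 = (9 − 6) − 0 = 3, and there is no ∂_2, so H_1 ≅ Z^3.

(K is a triangulation of a wedge of 3 circles.)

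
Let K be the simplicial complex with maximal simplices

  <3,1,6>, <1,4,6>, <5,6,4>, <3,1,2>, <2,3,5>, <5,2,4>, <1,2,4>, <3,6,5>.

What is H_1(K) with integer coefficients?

H_1 ≅ 0.

Take the total order 1 < 2 < 3 < 4 < 5 < 6 on the vertex set. Then K (dimension 2) consists of the simplices:

  0-simplices (6): [1], [2], [3], [4], [5], [6]
  1-simplices (12): [1,2], [1,3], [1,4], [1,6], [2,3], [2,4], [2,5], [3,5], [3,6], [4,5], [4,6], [5,6]
  2-simplices (8): [1,2,3], [1,2,4], [1,3,6], [1,4,6], [2,3,5], [2,4,5], [3,5,6], [4,5,6]

giving chain groups C_0 ≅ Z^6, C_1 ≅ Z^12, C_2 ≅ Z^8.

∂_1: C_1 → C_0 sends each edge [p,q] (with p < q) to q − p. For instance
  ∂[5,6] = [6] − [5].
The 6×12 boundary matrix has rank 5 and Smith normal form diag(1,1,1,1,1).

Boundary ∂_2: C_2 → C_1 acts by ∂[p,q,r] = [q,r] − [p,r] + [p,q]. For instance
  ∂[3,5,6] = [5,6] − [3,6] + [3,5],
  ∂[1,4,6] = [4,6] − [1,6] + [1,4].
The resulting 12×8 matrix has rank 7, and its Smith normal form has invariant factors (1,1,1,1,1,1,1).

Computing H_k = (kernel of ∂_k) / (image of ∂_{k+1}):

  H_1: rank ker ∂_1 − rank ∂_2 = (12 − 5) − 7 = 0, and the invariant factors of ∂_2 are all 1, so H_1 ≅ 0.

(K is a triangulation of the 2-sphere S^2.)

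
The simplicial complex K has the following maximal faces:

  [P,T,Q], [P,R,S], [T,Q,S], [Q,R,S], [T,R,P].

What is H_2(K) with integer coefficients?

H_2 = 0.

Take the total order P < Q < R < S < T on the vertex set. Then K (dimension 2) consists of the simplices:

  0-simplices (5): P, Q, R, S, T
  1-simplices (10): PQ, PR, PS, PT, QR, QS, QT, RS, RT, ST
  2-simplices (5): PQT, PRS, PRT, QRS, QST

so the chain groups are C_0 ≅ Z^5, C_1 ≅ Z^10, C_2 ≅ Z^5.

Boundary ∂_1: C_1 → C_0 is given by ∂[p,q] = [q] − [p]. For instance
  ∂RT = T − R.
As a 5×10 matrix over Z this has rank 4, with invariant factors (1,1,1,1).

∂_2: C_2 → C_1 acts by ∂[p,q,r] = [q,r] − [p,r] + [p,q]. For instance
  ∂PRS = RS − PS + PR,
  ∂QST = ST − QT + QS.
This gives a 10×5 integer matrix of rank 5; reducing to Smith normal form yields diagonal entries (1,1,1,1,1).

Computing H_k = (kernel of ∂_k) / (image of ∂_{k+1}):

  H_2: rank ker ∂_2 − rank ∂_3 = (5 − 5) − 0 = 0, and there is no ∂_3, so H_2 ≅ 0.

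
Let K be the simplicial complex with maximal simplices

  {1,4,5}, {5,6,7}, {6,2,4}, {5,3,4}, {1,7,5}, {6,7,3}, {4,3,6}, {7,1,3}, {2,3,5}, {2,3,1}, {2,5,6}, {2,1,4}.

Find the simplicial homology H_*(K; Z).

H_0 = Z,  H_1 = Z_2,  H_2 = 0.

Order the vertices as 1 < 2 < 3 < 4 < 5 < 6 < 7. Listing each simplex with vertices in this order, K has dimension 2 with simplices:

  0-simplices (7): [1], [2], [3], [4], [5], [6], [7]
  1-simplices (18): [1,2], [1,3], [1,4], [1,5], [1,7], [2,3], [2,4], [2,5], [2,6], [3,4], [3,5], [3,6], [3,7], [4,5], [4,6], [5,6], [5,7], [6,7]
  2-simplices (12): [1,2,3], [1,2,4], [1,3,7], [1,4,5], [1,5,7], [2,3,5], [2,4,6], [2,5,6], [3,4,5], [3,4,6], [3,6,7], [5,6,7]

Hence C_0 ≅ Z^7, C_1 ≅ Z^18, C_2 ≅ Z^12.

Boundary ∂_1: C_1 → C_0 sends each edge [p,q] (with p < q) to q − p.
This gives a 7×18 integer matrix of rank 6; reducing to Smith normal form yields diagonal entries (1,1,1,1,1,1).

∂_2: C_2 → C_1 acts by ∂[p,q,r] = [q,r] − [p,r] + [p,q]. For instance
  ∂[3,4,5] = [4,5] − [3,5] + [3,4],
  ∂[2,5,6] = [5,6] − [2,6] + [2,5].
The 18×12 boundary matrix has rank 12 and Smith normal form diag(1,1,1,1,1,1,1,1,1,1,1,2).

Reading off H_k = ker ∂_k / im ∂_{k+1}:

  H_0: rank C_0 − rank ∂_1 = 7 − 6 = 1, and the invariant factors of ∂_1 are all 1, so H_0 = Z.
  H_1: rank ker ∂_1 − rank ∂_2 = (18 − 6) − 12 = 0, and ∂_2 has invariant factor 2 > 1, so H_1 = Z_2.
  H_2: rank ker ∂_2 − rank ∂_3 = (12 − 12) − 0 = 0, and there is no ∂_3, so H_2 = 0.

As a check, the Euler characteristic is 7 − 18 + 12 = 1, which agrees with 1 − 0 + 0 = 1.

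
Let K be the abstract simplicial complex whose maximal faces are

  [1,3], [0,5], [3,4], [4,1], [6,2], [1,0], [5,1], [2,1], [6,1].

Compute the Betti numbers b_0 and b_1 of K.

Take the total order 0 < 1 < 2 < 3 < 4 < 5 < 6 on the vertex set. Then K (dimension 1) consists of the simplices:

  0-simplices (7): [0], [1], [2], [3], [4], [5], [6]
  1-simplices (9): [0,1], [0,5], [1,2], [1,3], [1,4], [1,5], [1,6], [2,6], [3,4]

giving chain groups C_0 ≅ Z^7, C_1 ≅ Z^9.

∂_1: C_1 → C_0 maps an edge to its endpoints' difference, ∂[p,q] = q − p.
This gives a 7×9 integer matrix of rank 6; reducing to Smith normal form yields diagonal entries (1,1,1,1,1,1).

Computing H_k = (kernel of ∂_k) / (image of ∂_{k+1}):

  H_0: rank C_0 − rank ∂_1 = 7 − 6 = 1, and the invariant factors of ∂_1 are all 1, so H_0 ≅ Z.
  H_1: rank ker ∂_1 − rank ∂_2 = (9 − 6) − 0 = 3, and there is no ∂_2, so H_1 ≅ Z^3.

Hence the Betti numbers are b_0 = 1, b_1 = 3.

b_0 = 1, b_1 = 3.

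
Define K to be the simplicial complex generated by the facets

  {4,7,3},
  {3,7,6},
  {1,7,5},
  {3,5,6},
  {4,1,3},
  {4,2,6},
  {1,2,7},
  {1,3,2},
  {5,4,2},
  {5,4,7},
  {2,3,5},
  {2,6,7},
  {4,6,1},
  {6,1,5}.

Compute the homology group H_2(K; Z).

K has 7 vertices, 21 edges, 14 triangles.
rank ∂_2 = 13, rank ∂_3 = 0 ⇒ b_2 = 14 − 13 − 0 = 1. So H_2 = Z.

H_2 ≅ Z.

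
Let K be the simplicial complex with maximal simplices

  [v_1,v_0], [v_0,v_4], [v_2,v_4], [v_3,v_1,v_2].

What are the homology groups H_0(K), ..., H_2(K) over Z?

We work with the vertex ordering v_0 < v_1 < v_2 < v_3 < v_4. The simplices of K, each written with vertices in increasing order, are:

  0-simplices (5): [v_0], [v_1], [v_2], [v_3], [v_4]
  1-simplices (6): [v_0,v_1], [v_0,v_4], [v_1,v_2], [v_1,v_3], [v_2,v_3], [v_2,v_4]
  2-simplices (1): [v_1,v_2,v_3]

so the chain groups are C_0 ≅ Z^5, C_1 ≅ Z^6, C_2 ≅ Z^1.

∂_1: C_1 → C_0 is given by ∂[p,q] = [q] − [p]. For instance
  ∂[v_2,v_4] = [v_4] − [v_2].
The 5×6 boundary matrix has rank 4 and Smith normal form diag(1,1,1,1).

Boundary ∂_2: C_2 → C_1 acts by ∂[p,q,r] = [q,r] − [p,r] + [p,q]. For instance
  ∂[v_1,v_2,v_3] = [v_2,v_3] − [v_1,v_3] + [v_1,v_2].
As a 6×1 matrix over Z this has rank 1, with invariant factors (1).

Reading off H_k = ker ∂_k / im ∂_{k+1}:

  H_0: rank C_0 − rank ∂_1 = 5 − 4 = 1, and the invariant factors of ∂_1 are all 1, so H_0 = Z.
  H_1: rank ker ∂_1 − rank ∂_2 = (6 − 4) − 1 = 1, and the invariant factors of ∂_2 are all 1, so H_1 = Z.
  H_2: rank ker ∂_2 − rank ∂_3 = (1 − 1) − 0 = 0, and there is no ∂_3, so H_2 = 0.

As a check, the Euler characteristic is 5 − 6 + 1 = 0, which agrees with 1 − 1 + 0 = 0.

H_0 ≅ Z,  H_1 ≅ Z,  H_2 = 0.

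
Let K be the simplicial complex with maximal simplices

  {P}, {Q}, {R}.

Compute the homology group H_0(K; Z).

Take the total order P < Q < R on the vertex set. Then K (dimension 0) consists of the simplices:

  0-simplices (3): P, Q, R

giving chain groups C_0 ≅ Z^3.

Reading off H_k = ker ∂_k / im ∂_{k+1}:

  H_0: rank C_0 − rank ∂_1 = 3 − 0 = 3, and there is no ∂_1, so H_0 = Z^3.

H_0 = Z^3.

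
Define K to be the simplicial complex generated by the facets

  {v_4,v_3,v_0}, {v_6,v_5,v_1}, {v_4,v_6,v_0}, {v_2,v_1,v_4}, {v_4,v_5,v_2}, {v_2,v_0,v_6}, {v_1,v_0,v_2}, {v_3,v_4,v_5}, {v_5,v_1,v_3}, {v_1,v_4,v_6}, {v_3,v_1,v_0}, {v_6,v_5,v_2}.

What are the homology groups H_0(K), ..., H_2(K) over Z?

H_0 ≅ Z,  H_1 ≅ Z/2,  H_2 = 0.

Order the vertices as v_0 < v_1 < v_2 < v_3 < v_4 < v_5 < v_6. Listing each simplex with vertices in this order, K has dimension 2 with simplices:

  0-simplices (7): [v_0], [v_1], [v_2], [v_3], [v_4], [v_5], [v_6]
  1-simplices (18): (18 of them)
  2-simplices (12): (12 of them)

so the chain groups are C_0 ≅ Z^7, C_1 ≅ Z^18, C_2 ≅ Z^12.

∂_1: C_1 → C_0 is given by ∂[p,q] = [q] − [p]. For instance
  ∂[v_3,v_4] = [v_4] − [v_3].
As a 7×18 matrix over Z this has rank 6, with invariant factors (1,1,1,1,1,1).

The boundary map ∂_2: C_2 → C_1 acts by ∂[p,q,r] = [q,r] − [p,r] + [p,q]. For instance
  ∂[v_0,v_2,v_6] = [v_2,v_6] − [v_0,v_6] + [v_0,v_2],
  ∂[v_0,v_1,v_3] = [v_1,v_3] − [v_0,v_3] + [v_0,v_1].
This gives a 18×12 integer matrix of rank 12; reducing to Smith normal form yields diagonal entries (1,1,1,1,1,1,1,1,1,1,1,2).

From H_k ≅ ker(∂_k) / im(∂_{k+1}) we obtain:

  H_0: rank C_0 − rank ∂_1 = 7 − 6 = 1, and the invariant factors of ∂_1 are all 1, so H_0 ≅ Z.
  H_1: rank ker ∂_1 − rank ∂_2 = (18 − 6) − 12 = 0, and ∂_2 has invariant factor 2 > 1, so H_1 ≅ Z/2.
  H_2: rank ker ∂_2 − rank ∂_3 = (12 − 12) − 0 = 0, and there is no ∂_3, so H_2 ≅ 0.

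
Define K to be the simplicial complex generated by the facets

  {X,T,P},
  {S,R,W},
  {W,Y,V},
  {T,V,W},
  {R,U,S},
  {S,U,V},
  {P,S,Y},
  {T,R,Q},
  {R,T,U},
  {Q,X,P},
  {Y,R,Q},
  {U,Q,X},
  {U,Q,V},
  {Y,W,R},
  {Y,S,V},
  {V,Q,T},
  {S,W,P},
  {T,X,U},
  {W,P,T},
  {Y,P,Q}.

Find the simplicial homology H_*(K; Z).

H_0 ≅ Z,  H_1 ≅ Z ⊕ Z/2Z,  H_2 = 0.

Order the vertices as P < Q < R < S < T < U < V < W < X < Y. Listing each simplex with vertices in this order, K has dimension 2 with simplices:

  0-simplices (10): P, Q, R, S, T, U, V, W, X, Y
  1-simplices (30): PQ, PS, PT, PW, PX, PY, QR, QT, QU, QV, QX, QY, RS, RT, RU, RW, RY, SU, SV, SW, SY, TU, TV, TW, TX, UV, UX, VW, VY, WY
  2-simplices (20): PQX, PQY, PSW, PSY, PTW, PTX, QRT, QRY, QTV, QUV, QUX, RSU, RSW, RTU, RWY, SUV, SVY, TUX, TVW, VWY

so the chain groups are C_0 ≅ Z^10, C_1 ≅ Z^30, C_2 ≅ Z^20.

The boundary map ∂_1: C_1 → C_0 maps an edge to its endpoints' difference, ∂[p,q] = q − p.
The 10×30 boundary matrix has rank 9 and Smith normal form diag(1,1,1,1,1,1,1,1,1).

∂_2: C_2 → C_1 maps a triangle to the signed sum of its edges. For instance
  ∂RSU = SU − RU + RS,
  ∂PSW = SW − PW + PS.
The resulting 30×20 matrix has rank 20, and its Smith normal form has invariant factors (1,1,1,1,1,1,1,1,1,1,1,1,1,1,1,1,1,1,1,2).

Now H_k = ker ∂_k / im ∂_{k+1}, so:

  H_0: rank C_0 − rank ∂_1 = 10 − 9 = 1, and the invariant factors of ∂_1 are all 1, so H_0 ≅ Z.
  H_1: rank ker ∂_1 − rank ∂_2 = (30 − 9) − 20 = 1, and ∂_2 has invariant factor 2 > 1, so H_1 ≅ Z ⊕ Z/2Z.
  H_2: rank ker ∂_2 − rank ∂_3 = (20 − 20) − 0 = 0, and there is no ∂_3, so H_2 ≅ 0.

(K is a triangulation of the Klein bottle.)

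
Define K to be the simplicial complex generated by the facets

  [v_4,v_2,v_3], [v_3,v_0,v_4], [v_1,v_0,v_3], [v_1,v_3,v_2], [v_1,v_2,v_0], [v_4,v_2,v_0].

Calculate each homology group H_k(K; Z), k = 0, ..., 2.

Order the vertices as v_0 < v_1 < v_2 < v_3 < v_4. Listing each simplex with vertices in this order, K has dimension 2 with simplices:

  0-simplices (5): [v_0], [v_1], [v_2], [v_3], [v_4]
  1-simplices (9): [v_0,v_1], [v_0,v_2], [v_0,v_3], [v_0,v_4], [v_1,v_2], [v_1,v_3], [v_2,v_3], [v_2,v_4], [v_3,v_4]
  2-simplices (6): [v_0,v_1,v_2], [v_0,v_1,v_3], [v_0,v_2,v_4], [v_0,v_3,v_4], [v_1,v_2,v_3], [v_2,v_3,v_4]

giving chain groups C_0 ≅ Z^5, C_1 ≅ Z^9, C_2 ≅ Z^6.

∂_1: C_1 → C_0 sends each edge [p,q] (with p < q) to q − p.
The resulting 5×9 matrix has rank 4, and its Smith normal form has invariant factors (1,1,1,1).

∂_2: C_2 → C_1 acts by ∂[p,q,r] = [q,r] − [p,r] + [p,q]. For instance
  ∂[v_2,v_3,v_4] = [v_3,v_4] − [v_2,v_4] + [v_2,v_3],
  ∂[v_0,v_1,v_2] = [v_1,v_2] − [v_0,v_2] + [v_0,v_1].
The resulting 9×6 matrix has rank 5, and its Smith normal form has invariant factors (1,1,1,1,1).

Computing H_k = (kernel of ∂_k) / (image of ∂_{k+1}):

  H_0: rank C_0 − rank ∂_1 = 5 − 4 = 1, and the invariant factors of ∂_1 are all 1, so H_0 = Z.
  H_1: rank ker ∂_1 − rank ∂_2 = (9 − 4) − 5 = 0, and the invariant factors of ∂_2 are all 1, so H_1 = 0.
  H_2: rank ker ∂_2 − rank ∂_3 = (6 − 5) − 0 = 1, and there is no ∂_3, so H_2 = Z.

As a check, the Euler characteristic is 5 − 9 + 6 = 2, which agrees with 1 − 0 + 1 = 2.
(K is a triangulation of the 2-sphere S^2.)

H_0 = Z,  H_1 = 0,  H_2 = Z.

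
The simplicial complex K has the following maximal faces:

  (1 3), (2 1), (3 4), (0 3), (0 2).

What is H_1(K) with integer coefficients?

Take the total order 0 < 1 < 2 < 3 < 4 on the vertex set. Then K (dimension 1) consists of the simplices:

  0-simplices (5): [0], [1], [2], [3], [4]
  1-simplices (5): [0,2], [0,3], [1,2], [1,3], [3,4]

Hence C_0 ≅ Z^5, C_1 ≅ Z^5.

Boundary ∂_1: C_1 → C_0 is given by ∂[p,q] = [q] − [p]. For instance
  ∂[3,4] = [4] − [3].
The 5×5 boundary matrix has rank 4 and Smith normal form diag(1,1,1,1).

Computing H_k = (kernel of ∂_k) / (image of ∂_{k+1}):

  H_1: rank ker ∂_1 − rank ∂_2 = (5 − 4) − 0 = 1, and there is no ∂_2, so H_1 ≅ Z.

H_1 = Z.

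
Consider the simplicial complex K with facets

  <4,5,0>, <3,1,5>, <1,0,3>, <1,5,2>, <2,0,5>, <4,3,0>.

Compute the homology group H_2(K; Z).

Take the total order 0 < 1 < 2 < 3 < 4 < 5 on the vertex set. Then K (dimension 2) consists of the simplices:

  0-simplices (6): [0], [1], [2], [3], [4], [5]
  1-simplices (12): [0,1], [0,2], [0,3], [0,4], [0,5], [1,2], [1,3], [1,5], [2,5], [3,4], [3,5], [4,5]
  2-simplices (6): [0,1,3], [0,2,5], [0,3,4], [0,4,5], [1,2,5], [1,3,5]

so the chain groups are C_0 ≅ Z^6, C_1 ≅ Z^12, C_2 ≅ Z^6.

Boundary ∂_1: C_1 → C_0 sends each edge [p,q] (with p < q) to q − p. For instance
  ∂[0,5] = [5] − [0].
The 6×12 boundary matrix has rank 5 and Smith normal form diag(1,1,1,1,1).

Boundary ∂_2: C_2 → C_1 sends each 2-simplex [p,q,r] to [q,r] − [p,r] + [p,q]. For instance
  ∂[0,3,4] = [3,4] − [0,4] + [0,3],
  ∂[1,2,5] = [2,5] − [1,5] + [1,2].
As a 12×6 matrix over Z this has rank 6, with invariant factors (1,1,1,1,1,1).

Computing H_k = (kernel of ∂_k) / (image of ∂_{k+1}):

  H_2: rank ker ∂_2 − rank ∂_3 = (6 − 6) − 0 = 0, and there is no ∂_3, so H_2 ≅ 0.

(K is a triangulation of the cylinder S^1 x I.)

H_2 = 0.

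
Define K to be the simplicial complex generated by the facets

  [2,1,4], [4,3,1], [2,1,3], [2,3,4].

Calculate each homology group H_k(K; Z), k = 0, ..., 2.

H_0 ≅ Z,  H_1 = 0,  H_2 ≅ Z.

Take the total order 1 < 2 < 3 < 4 on the vertex set. Then K (dimension 2) consists of the simplices:

  0-simplices (4): [1], [2], [3], [4]
  1-simplices (6): [1,2], [1,3], [1,4], [2,3], [2,4], [3,4]
  2-simplices (4): [1,2,3], [1,2,4], [1,3,4], [2,3,4]

Hence C_0 ≅ Z^4, C_1 ≅ Z^6, C_2 ≅ Z^4.

The boundary map ∂_1: C_1 → C_0 maps an edge to its endpoints' difference, ∂[p,q] = q − p.
This gives a 4×6 integer matrix of rank 3; reducing to Smith normal form yields diagonal entries (1,1,1).

The boundary map ∂_2: C_2 → C_1 maps a triangle to the signed sum of its edges. For instance
  ∂[1,3,4] = [3,4] − [1,4] + [1,3],
  ∂[1,2,3] = [2,3] − [1,3] + [1,2].
As a 6×4 matrix over Z this has rank 3, with invariant factors (1,1,1).

From H_k ≅ ker(∂_k) / im(∂_{k+1}) we obtain:

  H_0: rank C_0 − rank ∂_1 = 4 − 3 = 1, and the invariant factors of ∂_1 are all 1, so H_0 ≅ Z.
  H_1: rank ker ∂_1 − rank ∂_2 = (6 − 3) − 3 = 0, and the invariant factors of ∂_2 are all 1, so H_1 ≅ 0.
  H_2: rank ker ∂_2 − rank ∂_3 = (4 − 3) − 0 = 1, and there is no ∂_3, so H_2 ≅ Z.

As a check, the Euler characteristic is 4 − 6 + 4 = 2, which agrees with 1 − 0 + 1 = 2.
(K is a triangulation of the 2-sphere S^2.)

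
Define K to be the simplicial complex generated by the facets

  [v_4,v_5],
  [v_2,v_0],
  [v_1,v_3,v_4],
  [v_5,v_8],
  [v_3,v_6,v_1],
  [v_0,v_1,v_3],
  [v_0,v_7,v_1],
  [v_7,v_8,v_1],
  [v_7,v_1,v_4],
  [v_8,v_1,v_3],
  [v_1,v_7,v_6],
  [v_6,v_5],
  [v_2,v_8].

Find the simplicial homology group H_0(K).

Fix the vertex order v_0 < v_1 < v_2 < v_3 < v_4 < v_5 < v_6 < v_7 < v_8 and write every simplex with vertices in increasing order. Then dim K = 2 and the simplices of K are:

  0-simplices (9): [v_0], [v_1], [v_2], [v_3], [v_4], [v_5], [v_6], [v_7], [v_8]
  1-simplices (19): (19 of them)
  2-simplices (8): [v_0,v_1,v_3], [v_0,v_1,v_7], [v_1,v_3,v_4], [v_1,v_3,v_6], [v_1,v_3,v_8], [v_1,v_4,v_7], [v_1,v_6,v_7], [v_1,v_7,v_8]

so the chain groups are C_0 ≅ Z^9, C_1 ≅ Z^19, C_2 ≅ Z^8.

∂_1: C_1 → C_0 sends each edge [p,q] (with p < q) to q − p. For instance
  ∂[v_0,v_7] = [v_7] − [v_0].
As a 9×19 matrix over Z this has rank 8, with invariant factors (1,1,1,1,1,1,1,1).

∂_2: C_2 → C_1 sends each 2-simplex [p,q,r] to [q,r] − [p,r] + [p,q]. For instance
  ∂[v_0,v_1,v_7] = [v_1,v_7] − [v_0,v_7] + [v_0,v_1],
  ∂[v_1,v_6,v_7] = [v_6,v_7] − [v_1,v_7] + [v_1,v_6].
As a 19×8 matrix over Z this has rank 8, with invariant factors (1,1,1,1,1,1,1,1).

Computing H_k = (kernel of ∂_k) / (image of ∂_{k+1}):

  H_0: rank C_0 − rank ∂_1 = 9 − 8 = 1, and the invariant factors of ∂_1 are all 1, so H_0 = Z.

H_0 ≅ Z.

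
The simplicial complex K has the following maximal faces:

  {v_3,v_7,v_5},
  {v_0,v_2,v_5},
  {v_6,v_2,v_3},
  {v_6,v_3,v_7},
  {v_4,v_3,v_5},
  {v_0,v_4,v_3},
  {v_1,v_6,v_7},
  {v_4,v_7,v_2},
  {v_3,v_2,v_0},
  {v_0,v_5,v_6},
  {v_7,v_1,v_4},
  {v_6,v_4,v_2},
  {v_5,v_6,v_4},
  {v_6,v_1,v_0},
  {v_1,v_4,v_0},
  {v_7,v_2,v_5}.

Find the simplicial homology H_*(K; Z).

K has 8 vertices, 24 edges, 16 triangles.
rank ∂_0 = 0, rank ∂_1 = 7 ⇒ b_0 = 8 − 0 − 7 = 1; all invariant factors of ∂_1 are 1 so no torsion. So H_0 = Z.
rank ∂_1 = 7, rank ∂_2 = 15 ⇒ b_1 = 24 − 7 − 15 = 2; all invariant factors of ∂_2 are 1 so no torsion. So H_1 = Z^2.
rank ∂_2 = 15, rank ∂_3 = 0 ⇒ b_2 = 16 − 15 − 0 = 1. So H_2 = Z.

H_0 ≅ Z,  H_1 ≅ Z^2,  H_2 ≅ Z.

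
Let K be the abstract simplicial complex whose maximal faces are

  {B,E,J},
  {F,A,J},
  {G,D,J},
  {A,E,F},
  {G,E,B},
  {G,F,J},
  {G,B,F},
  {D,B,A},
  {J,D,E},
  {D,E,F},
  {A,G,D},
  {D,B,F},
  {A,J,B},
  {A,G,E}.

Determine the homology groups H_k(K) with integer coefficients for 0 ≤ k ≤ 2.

Order the vertices as A < B < D < E < F < G < J. Listing each simplex with vertices in this order, K has dimension 2 with simplices:

  0-simplices (7): A, B, D, E, F, G, J
  1-simplices (21): AB, AD, AE, AF, AG, AJ, BD, BE, BF, BG, BJ, DE, DF, DG, DJ, EF, EG, EJ, FG, FJ, GJ
  2-simplices (14): ABD, ABJ, ADG, AEF, AEG, AFJ, BDF, BEG, BEJ, BFG, DEF, DEJ, DGJ, FGJ

Hence C_0 ≅ Z^7, C_1 ≅ Z^21, C_2 ≅ Z^14.

Boundary ∂_1: C_1 → C_0 is given by ∂[p,q] = [q] − [p].
The 7×21 boundary matrix has rank 6 and Smith normal form diag(1,1,1,1,1,1).

The boundary map ∂_2: C_2 → C_1 maps a triangle to the signed sum of its edges. For instance
  ∂DEJ = EJ − DJ + DE,
  ∂BFG = FG − BG + BF.
The 21×14 boundary matrix has rank 13 and Smith normal form diag(1,1,1,1,1,1,1,1,1,1,1,1,1).

From H_k ≅ ker(∂_k) / im(∂_{k+1}) we obtain:

  H_0: rank C_0 − rank ∂_1 = 7 − 6 = 1, and the invariant factors of ∂_1 are all 1, so H_0 ≅ Z.
  H_1: rank ker ∂_1 − rank ∂_2 = (21 − 6) − 13 = 2, and the invariant factors of ∂_2 are all 1, so H_1 ≅ Z^2.
  H_2: rank ker ∂_2 − rank ∂_3 = (14 − 13) − 0 = 1, and there is no ∂_3, so H_2 ≅ Z.

H_0 = Z,  H_1 = Z^2,  H_2 = Z.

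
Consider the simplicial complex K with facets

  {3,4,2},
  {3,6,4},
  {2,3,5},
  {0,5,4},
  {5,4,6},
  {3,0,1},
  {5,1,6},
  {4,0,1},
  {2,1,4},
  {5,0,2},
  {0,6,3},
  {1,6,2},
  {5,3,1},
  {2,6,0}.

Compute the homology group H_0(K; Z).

H_0 = Z.

K has 7 vertices, 21 edges, 14 triangles.
rank ∂_0 = 0, rank ∂_1 = 6 ⇒ b_0 = 7 − 0 − 6 = 1; all invariant factors of ∂_1 are 1 so no torsion. So H_0 ≅ Z.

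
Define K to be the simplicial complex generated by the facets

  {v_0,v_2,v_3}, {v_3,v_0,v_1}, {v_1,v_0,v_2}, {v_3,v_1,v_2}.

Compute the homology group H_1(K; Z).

H_1 ≅ 0.

Take the total order v_0 < v_1 < v_2 < v_3 on the vertex set. Then K (dimension 2) consists of the simplices:

  0-simplices (4): [v_0], [v_1], [v_2], [v_3]
  1-simplices (6): [v_0,v_1], [v_0,v_2], [v_0,v_3], [v_1,v_2], [v_1,v_3], [v_2,v_3]
  2-simplices (4): [v_0,v_1,v_2], [v_0,v_1,v_3], [v_0,v_2,v_3], [v_1,v_2,v_3]

giving chain groups C_0 ≅ Z^4, C_1 ≅ Z^6, C_2 ≅ Z^4.

The boundary map ∂_1: C_1 → C_0 is given by ∂[p,q] = [q] − [p]. For instance
  ∂[v_1,v_3] = [v_3] − [v_1].
This gives a 4×6 integer matrix of rank 3; reducing to Smith normal form yields diagonal entries (1,1,1).

∂_2: C_2 → C_1 maps a triangle to the signed sum of its edges. For instance
  ∂[v_0,v_1,v_2] = [v_1,v_2] − [v_0,v_2] + [v_0,v_1],
  ∂[v_1,v_2,v_3] = [v_2,v_3] − [v_1,v_3] + [v_1,v_2].
The 6×4 boundary matrix has rank 3 and Smith normal form diag(1,1,1).

Computing H_k = (kernel of ∂_k) / (image of ∂_{k+1}):

  H_1: rank ker ∂_1 − rank ∂_2 = (6 − 3) − 3 = 0, and the invariant factors of ∂_2 are all 1, so H_1 = 0.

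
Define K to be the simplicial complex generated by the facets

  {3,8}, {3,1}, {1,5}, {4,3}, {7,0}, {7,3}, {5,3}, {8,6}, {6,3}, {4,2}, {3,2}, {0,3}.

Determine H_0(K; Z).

H_0 ≅ Z.

K has 9 vertices, 12 edges.
rank ∂_0 = 0, rank ∂_1 = 8 ⇒ b_0 = 9 − 0 − 8 = 1; all invariant factors of ∂_1 are 1 so no torsion. So H_0 ≅ Z.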